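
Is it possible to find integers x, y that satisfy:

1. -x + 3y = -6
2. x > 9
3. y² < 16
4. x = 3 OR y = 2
Yes

Take x = 12, y = 2. Substituting into each constraint:
  (1) (-12) + 3(2) = -6 ✓
  (2) 12 > 9 ✓
  (3) y² = (2)² = 4, and 4 < 16 ✓
  (4) y = 2, target 2 ✓ (second branch holds)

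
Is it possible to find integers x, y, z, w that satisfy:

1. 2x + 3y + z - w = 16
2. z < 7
Yes

Take x = 0, y = 0, z = 0, w = -16. Substituting into each constraint:
  (1) 2(0) + 3(0) + 0 + 16 = 16 ✓
  (2) 0 < 7 ✓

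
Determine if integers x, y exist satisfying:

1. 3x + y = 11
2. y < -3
Yes

Take x = 5, y = -4. Substituting into each constraint:
  (1) 3(5) + (-4) = 11 ✓
  (2) -4 < -3 ✓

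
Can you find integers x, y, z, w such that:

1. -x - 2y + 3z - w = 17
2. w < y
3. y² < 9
Yes

Take x = 2, y = 0, z = 6, w = -1. Substituting into each constraint:
  (1) (-2) - 2(0) + 3(6) + 1 = 17 ✓
  (2) -1 < 0 ✓
  (3) y² = (0)² = 0, and 0 < 9 ✓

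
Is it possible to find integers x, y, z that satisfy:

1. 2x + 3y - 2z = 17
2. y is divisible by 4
No

The full constraint system is jointly infeasible over the integers. Each constraint and what it forces:

  - 2x + 3y - 2z = 17: is a linear equation tying the variables together
  - y is divisible by 4: restricts y to multiples of 4

Modular obstruction: writing y = 4y', every remaining term of the linear equation is divisible by 2, so the left side is ≡ 0 (mod 2); but the right side 17 ≡ 1 (mod 2). No integers can satisfy it.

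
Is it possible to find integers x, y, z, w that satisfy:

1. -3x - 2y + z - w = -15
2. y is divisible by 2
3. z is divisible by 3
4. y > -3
Yes

Take x = 0, y = 0, z = 0, w = 15. Substituting into each constraint:
  (1) -3(0) - 2(0) + 0 + (-15) = -15 ✓
  (2) 0 = 2 × 0, remainder 0 ✓
  (3) 0 = 3 × 0, remainder 0 ✓
  (4) 0 > -3 ✓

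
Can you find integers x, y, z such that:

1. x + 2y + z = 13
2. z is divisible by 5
Yes

Take x = 1, y = 6, z = 0. Substituting into each constraint:
  (1) 1 + 2(6) + 0 = 13 ✓
  (2) 0 = 5 × 0, remainder 0 ✓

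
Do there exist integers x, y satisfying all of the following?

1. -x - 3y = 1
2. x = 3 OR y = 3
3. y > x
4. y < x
No

A contradictory subset is {y > x, y < x}. No integer assignment can satisfy these jointly:

  - y > x: bounds one variable relative to another variable
  - y < x: bounds one variable relative to another variable

Direct contradiction: y > x and x > y cannot both hold.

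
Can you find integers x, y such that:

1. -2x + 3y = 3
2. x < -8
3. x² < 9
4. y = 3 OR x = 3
No

A contradictory subset is {-2x + 3y = 3, x < -8, y = 3 OR x = 3}. No integer assignment can satisfy these jointly:

  - -2x + 3y = 3: is a linear equation tying the variables together
  - x < -8: bounds one variable relative to a constant
  - y = 3 OR x = 3: forces a choice: either y = 3 or x = 3

Split on the disjunction (y = 3 OR x = 3):
  • If y = 3: the equation forces x = 3, which contradicts the bound x ≤ -9.
  • If x = 3: this contradicts the bound x ≤ -9.
Both branches are infeasible, so the system has no integer solution.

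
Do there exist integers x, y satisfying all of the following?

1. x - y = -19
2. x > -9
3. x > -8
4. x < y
Yes

Take x = -7, y = 12. Substituting into each constraint:
  (1) (-7) + (-12) = -19 ✓
  (2) -7 > -9 ✓
  (3) -7 > -8 ✓
  (4) -7 < 12 ✓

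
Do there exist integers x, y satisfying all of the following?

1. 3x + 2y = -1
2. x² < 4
Yes

Take x = -1, y = 1. Substituting into each constraint:
  (1) 3(-1) + 2(1) = -1 ✓
  (2) x² = (-1)² = 1, and 1 < 4 ✓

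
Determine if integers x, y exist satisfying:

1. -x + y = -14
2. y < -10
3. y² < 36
No

A contradictory subset is {y < -10, y² < 36}. No integer assignment can satisfy these jointly:

  - y < -10: bounds one variable relative to a constant
  - y² < 36: restricts y to |y| ≤ 5

Direct contradiction: the bounds on y require y ≥ -5 and y ≤ -11 simultaneously, which is empty.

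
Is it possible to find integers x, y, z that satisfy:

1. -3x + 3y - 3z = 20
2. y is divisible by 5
No

Even the single constraint (-3x + 3y - 3z = 20) is infeasible over the integers.

  - -3x + 3y - 3z = 20: every term on the left is divisible by 3, so the LHS ≡ 0 (mod 3), but the RHS 20 is not — no integer solution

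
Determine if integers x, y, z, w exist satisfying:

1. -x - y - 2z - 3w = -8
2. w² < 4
Yes

Take x = 0, y = 8, z = 0, w = 0. Substituting into each constraint:
  (1) 0 + (-8) - 2(0) - 3(0) = -8 ✓
  (2) w² = (0)² = 0, and 0 < 4 ✓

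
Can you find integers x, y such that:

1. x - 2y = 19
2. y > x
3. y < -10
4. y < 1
Yes

Take x = -21, y = -20. Substituting into each constraint:
  (1) (-21) - 2(-20) = 19 ✓
  (2) -20 > -21 ✓
  (3) -20 < -10 ✓
  (4) -20 < 1 ✓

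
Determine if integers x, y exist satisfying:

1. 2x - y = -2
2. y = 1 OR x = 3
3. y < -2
No

The full constraint system is jointly infeasible over the integers. Each constraint and what it forces:

  - 2x - y = -2: is a linear equation tying the variables together
  - y = 1 OR x = 3: forces a choice: either y = 1 or x = 3
  - y < -2: bounds one variable relative to a constant

Split on the disjunction (y = 1 OR x = 3):
  • If y = 1: this contradicts the bound y ≤ -3.
  • If x = 3: the equation forces y = 8, which contradicts the bound y ≤ -3.
Both branches are infeasible, so the system has no integer solution.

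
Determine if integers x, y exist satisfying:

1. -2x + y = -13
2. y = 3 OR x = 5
Yes

Take x = 8, y = 3. Substituting into each constraint:
  (1) -2(8) + 3 = -13 ✓
  (2) y = 3, target 3 ✓ (first branch holds)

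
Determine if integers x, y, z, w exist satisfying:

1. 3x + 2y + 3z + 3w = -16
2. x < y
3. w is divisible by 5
Yes

Take x = 0, y = 1, z = -6, w = 0. Substituting into each constraint:
  (1) 3(0) + 2(1) + 3(-6) + 3(0) = -16 ✓
  (2) 0 < 1 ✓
  (3) 0 = 5 × 0, remainder 0 ✓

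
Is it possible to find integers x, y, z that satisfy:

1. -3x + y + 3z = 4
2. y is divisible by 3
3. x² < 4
No

A contradictory subset is {-3x + y + 3z = 4, y is divisible by 3}. No integer assignment can satisfy these jointly:

  - -3x + y + 3z = 4: is a linear equation tying the variables together
  - y is divisible by 3: restricts y to multiples of 3

Modular obstruction: writing y = 3y', every remaining term of the linear equation is divisible by 3, so the left side is ≡ 0 (mod 3); but the right side 4 ≡ 1 (mod 3). No integers can satisfy it.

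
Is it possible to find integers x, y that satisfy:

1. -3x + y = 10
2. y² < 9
Yes

Take x = -3, y = 1. Substituting into each constraint:
  (1) -3(-3) + 1 = 10 ✓
  (2) y² = (1)² = 1, and 1 < 9 ✓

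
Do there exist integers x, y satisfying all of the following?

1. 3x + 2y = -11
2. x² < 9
Yes

Take x = -1, y = -4. Substituting into each constraint:
  (1) 3(-1) + 2(-4) = -11 ✓
  (2) x² = (-1)² = 1, and 1 < 9 ✓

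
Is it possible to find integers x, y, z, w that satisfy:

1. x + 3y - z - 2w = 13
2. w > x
Yes

Take x = 0, y = 0, z = -15, w = 1. Substituting into each constraint:
  (1) 0 + 3(0) + 15 - 2(1) = 13 ✓
  (2) 1 > 0 ✓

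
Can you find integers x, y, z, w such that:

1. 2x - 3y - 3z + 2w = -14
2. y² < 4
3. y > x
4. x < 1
Yes

Take x = -1, y = 0, z = 0, w = -6. Substituting into each constraint:
  (1) 2(-1) - 3(0) - 3(0) + 2(-6) = -14 ✓
  (2) y² = (0)² = 0, and 0 < 4 ✓
  (3) 0 > -1 ✓
  (4) -1 < 1 ✓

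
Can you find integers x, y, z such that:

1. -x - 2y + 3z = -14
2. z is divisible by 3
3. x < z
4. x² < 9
Yes

Take x = -2, y = 8, z = 0. Substituting into each constraint:
  (1) 2 - 2(8) + 3(0) = -14 ✓
  (2) 0 = 3 × 0, remainder 0 ✓
  (3) -2 < 0 ✓
  (4) x² = (-2)² = 4, and 4 < 9 ✓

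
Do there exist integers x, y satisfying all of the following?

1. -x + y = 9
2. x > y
No

The full constraint system is jointly infeasible over the integers. Each constraint and what it forces:

  - -x + y = 9: is a linear equation tying the variables together
  - x > y: bounds one variable relative to another variable

From the equation, x − y = -9, i.e. x − y = -9; but x > y requires x − y ≥ 1. Contradiction.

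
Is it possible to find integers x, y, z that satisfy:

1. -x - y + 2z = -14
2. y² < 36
Yes

Take x = 14, y = 0, z = 0. Substituting into each constraint:
  (1) (-14) + 0 + 2(0) = -14 ✓
  (2) y² = (0)² = 0, and 0 < 36 ✓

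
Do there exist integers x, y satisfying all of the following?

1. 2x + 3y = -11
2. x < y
Yes

Take x = -7, y = 1. Substituting into each constraint:
  (1) 2(-7) + 3(1) = -11 ✓
  (2) -7 < 1 ✓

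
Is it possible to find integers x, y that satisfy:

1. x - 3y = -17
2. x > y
Yes

Take x = 10, y = 9. Substituting into each constraint:
  (1) 10 - 3(9) = -17 ✓
  (2) 10 > 9 ✓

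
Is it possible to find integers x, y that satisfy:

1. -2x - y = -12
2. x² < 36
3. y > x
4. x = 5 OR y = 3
No

A contradictory subset is {-2x - y = -12, y > x, x = 5 OR y = 3}. No integer assignment can satisfy these jointly:

  - -2x - y = -12: is a linear equation tying the variables together
  - y > x: bounds one variable relative to another variable
  - x = 5 OR y = 3: forces a choice: either x = 5 or y = 3

Split on the disjunction (x = 5 OR y = 3):
  • If x = 5: the equation forces y = 2, giving (x, y) = (5, 2), which violates y > x.
  • If y = 3: with y = 3, every remaining term of the linear equation is divisible by 2, so the left side is ≡ 0 (mod 2); but the right side -9 ≡ 1 (mod 2). No integers can satisfy it.
Both branches are infeasible, so the system has no integer solution.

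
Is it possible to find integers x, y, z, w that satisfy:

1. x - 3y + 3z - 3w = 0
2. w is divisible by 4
Yes

Take x = 0, y = 0, z = 0, w = 0. Substituting into each constraint:
  (1) 0 - 3(0) + 3(0) - 3(0) = 0 ✓
  (2) 0 = 4 × 0, remainder 0 ✓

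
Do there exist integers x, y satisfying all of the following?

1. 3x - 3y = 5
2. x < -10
No

Even the single constraint (3x - 3y = 5) is infeasible over the integers.

  - 3x - 3y = 5: every term on the left is divisible by 3, so the LHS ≡ 0 (mod 3), but the RHS 5 is not — no integer solution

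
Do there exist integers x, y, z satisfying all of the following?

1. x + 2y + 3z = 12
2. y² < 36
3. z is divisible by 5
Yes

Take x = 12, y = 0, z = 0. Substituting into each constraint:
  (1) 12 + 2(0) + 3(0) = 12 ✓
  (2) y² = (0)² = 0, and 0 < 36 ✓
  (3) 0 = 5 × 0, remainder 0 ✓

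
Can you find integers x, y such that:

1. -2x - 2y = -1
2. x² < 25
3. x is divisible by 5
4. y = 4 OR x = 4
No

Even the single constraint (-2x - 2y = -1) is infeasible over the integers.

  - -2x - 2y = -1: every term on the left is divisible by 2, so the LHS ≡ 0 (mod 2), but the RHS -1 is not — no integer solution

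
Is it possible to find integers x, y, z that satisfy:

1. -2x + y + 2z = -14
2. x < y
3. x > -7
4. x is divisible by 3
Yes

Take x = 0, y = 2, z = -8. Substituting into each constraint:
  (1) -2(0) + 2 + 2(-8) = -14 ✓
  (2) 0 < 2 ✓
  (3) 0 > -7 ✓
  (4) 0 = 3 × 0, remainder 0 ✓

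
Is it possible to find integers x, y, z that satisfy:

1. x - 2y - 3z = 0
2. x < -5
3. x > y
Yes

Take x = -7, y = -8, z = 3. Substituting into each constraint:
  (1) (-7) - 2(-8) - 3(3) = 0 ✓
  (2) -7 < -5 ✓
  (3) -7 > -8 ✓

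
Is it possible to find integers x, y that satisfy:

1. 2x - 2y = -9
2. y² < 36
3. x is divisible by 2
No

Even the single constraint (2x - 2y = -9) is infeasible over the integers.

  - 2x - 2y = -9: every term on the left is divisible by 2, so the LHS ≡ 0 (mod 2), but the RHS -9 is not — no integer solution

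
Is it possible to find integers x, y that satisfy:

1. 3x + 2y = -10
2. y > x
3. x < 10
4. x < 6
Yes

Take x = -4, y = 1. Substituting into each constraint:
  (1) 3(-4) + 2(1) = -10 ✓
  (2) 1 > -4 ✓
  (3) -4 < 10 ✓
  (4) -4 < 6 ✓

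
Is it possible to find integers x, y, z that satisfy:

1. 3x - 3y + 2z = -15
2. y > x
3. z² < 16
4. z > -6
Yes

Take x = -3, y = 0, z = -3. Substituting into each constraint:
  (1) 3(-3) - 3(0) + 2(-3) = -15 ✓
  (2) 0 > -3 ✓
  (3) z² = (-3)² = 9, and 9 < 16 ✓
  (4) -3 > -6 ✓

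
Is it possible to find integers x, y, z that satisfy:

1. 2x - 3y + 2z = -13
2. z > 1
Yes

Take x = 2, y = 7, z = 2. Substituting into each constraint:
  (1) 2(2) - 3(7) + 2(2) = -13 ✓
  (2) 2 > 1 ✓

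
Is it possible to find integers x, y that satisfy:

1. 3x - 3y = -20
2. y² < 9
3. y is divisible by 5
No

Even the single constraint (3x - 3y = -20) is infeasible over the integers.

  - 3x - 3y = -20: every term on the left is divisible by 3, so the LHS ≡ 0 (mod 3), but the RHS -20 is not — no integer solution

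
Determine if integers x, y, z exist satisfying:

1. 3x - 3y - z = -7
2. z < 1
Yes

Take x = 0, y = 3, z = -2. Substituting into each constraint:
  (1) 3(0) - 3(3) + 2 = -7 ✓
  (2) -2 < 1 ✓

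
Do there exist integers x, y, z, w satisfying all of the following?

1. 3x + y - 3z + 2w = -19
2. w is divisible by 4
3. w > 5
Yes

Take x = 0, y = -35, z = 0, w = 8. Substituting into each constraint:
  (1) 3(0) + (-35) - 3(0) + 2(8) = -19 ✓
  (2) 8 = 4 × 2, remainder 0 ✓
  (3) 8 > 5 ✓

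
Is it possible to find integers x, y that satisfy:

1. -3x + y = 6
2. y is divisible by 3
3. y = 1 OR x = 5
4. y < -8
No

A contradictory subset is {-3x + y = 6, y = 1 OR x = 5, y < -8}. No integer assignment can satisfy these jointly:

  - -3x + y = 6: is a linear equation tying the variables together
  - y = 1 OR x = 5: forces a choice: either y = 1 or x = 5
  - y < -8: bounds one variable relative to a constant

Split on the disjunction (y = 1 OR x = 5):
  • If y = 1: this contradicts the bound y ≤ -9.
  • If x = 5: the equation forces y = 21, which contradicts the bound y ≤ -9.
Both branches are infeasible, so the system has no integer solution.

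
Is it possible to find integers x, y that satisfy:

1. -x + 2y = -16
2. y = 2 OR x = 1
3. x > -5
Yes

Take x = 20, y = 2. Substituting into each constraint:
  (1) (-20) + 2(2) = -16 ✓
  (2) y = 2, target 2 ✓ (first branch holds)
  (3) 20 > -5 ✓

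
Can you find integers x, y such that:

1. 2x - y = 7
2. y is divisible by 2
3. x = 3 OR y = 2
No

The full constraint system is jointly infeasible over the integers. Each constraint and what it forces:

  - 2x - y = 7: is a linear equation tying the variables together
  - y is divisible by 2: restricts y to multiples of 2
  - x = 3 OR y = 2: forces a choice: either x = 3 or y = 2

Modular obstruction: writing y = 2y', every remaining term of the linear equation is divisible by 2, so the left side is ≡ 0 (mod 2); but the right side 7 ≡ 1 (mod 2). No integers can satisfy it.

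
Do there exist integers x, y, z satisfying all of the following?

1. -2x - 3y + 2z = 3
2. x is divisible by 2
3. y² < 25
Yes

Take x = 0, y = 1, z = 3. Substituting into each constraint:
  (1) -2(0) - 3(1) + 2(3) = 3 ✓
  (2) 0 = 2 × 0, remainder 0 ✓
  (3) y² = (1)² = 1, and 1 < 25 ✓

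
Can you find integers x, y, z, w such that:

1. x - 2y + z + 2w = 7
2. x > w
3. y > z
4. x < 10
Yes

Take x = 5, y = 1, z = 0, w = 2. Substituting into each constraint:
  (1) 5 - 2(1) + 0 + 2(2) = 7 ✓
  (2) 5 > 2 ✓
  (3) 1 > 0 ✓
  (4) 5 < 10 ✓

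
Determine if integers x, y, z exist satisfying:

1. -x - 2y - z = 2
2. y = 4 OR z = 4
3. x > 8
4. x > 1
Yes

Take x = 10, y = -8, z = 4. Substituting into each constraint:
  (1) (-10) - 2(-8) + (-4) = 2 ✓
  (2) z = 4, target 4 ✓ (second branch holds)
  (3) 10 > 8 ✓
  (4) 10 > 1 ✓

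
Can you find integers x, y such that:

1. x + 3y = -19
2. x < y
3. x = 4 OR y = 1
Yes

Take x = -22, y = 1. Substituting into each constraint:
  (1) (-22) + 3(1) = -19 ✓
  (2) -22 < 1 ✓
  (3) y = 1, target 1 ✓ (second branch holds)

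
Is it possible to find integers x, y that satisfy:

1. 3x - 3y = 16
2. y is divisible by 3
No

Even the single constraint (3x - 3y = 16) is infeasible over the integers.

  - 3x - 3y = 16: every term on the left is divisible by 3, so the LHS ≡ 0 (mod 3), but the RHS 16 is not — no integer solution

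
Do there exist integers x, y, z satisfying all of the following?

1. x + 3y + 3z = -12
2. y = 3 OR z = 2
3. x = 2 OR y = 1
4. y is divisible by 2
No

A contradictory subset is {x + 3y + 3z = -12, x = 2 OR y = 1, y is divisible by 2}. No integer assignment can satisfy these jointly:

  - x + 3y + 3z = -12: is a linear equation tying the variables together
  - x = 2 OR y = 1: forces a choice: either x = 2 or y = 1
  - y is divisible by 2: restricts y to multiples of 2

Split on the disjunction (x = 2 OR y = 1):
  • If x = 2: with x = 2, writing y = 2y', every remaining term of the linear equation is divisible by 3, so the left side is ≡ 0 (mod 3); but the right side -14 ≡ 1 (mod 3). No integers can satisfy it.
  • If y = 1: this contradicts the divisibility constraint — 1 is not a multiple of 2.
Both branches are infeasible, so the system has no integer solution.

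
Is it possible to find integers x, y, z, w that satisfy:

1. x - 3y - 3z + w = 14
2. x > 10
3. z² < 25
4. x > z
Yes

Take x = 11, y = -1, z = 0, w = 0. Substituting into each constraint:
  (1) 11 - 3(-1) - 3(0) + 0 = 14 ✓
  (2) 11 > 10 ✓
  (3) z² = (0)² = 0, and 0 < 25 ✓
  (4) 11 > 0 ✓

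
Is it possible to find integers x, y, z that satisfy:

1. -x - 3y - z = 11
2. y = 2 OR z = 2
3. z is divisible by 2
Yes

Take x = -17, y = 2, z = 0. Substituting into each constraint:
  (1) 17 - 3(2) + 0 = 11 ✓
  (2) y = 2, target 2 ✓ (first branch holds)
  (3) 0 = 2 × 0, remainder 0 ✓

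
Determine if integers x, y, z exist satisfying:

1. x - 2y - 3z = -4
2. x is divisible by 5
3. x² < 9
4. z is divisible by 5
Yes

Take x = 0, y = 2, z = 0. Substituting into each constraint:
  (1) 0 - 2(2) - 3(0) = -4 ✓
  (2) 0 = 5 × 0, remainder 0 ✓
  (3) x² = (0)² = 0, and 0 < 9 ✓
  (4) 0 = 5 × 0, remainder 0 ✓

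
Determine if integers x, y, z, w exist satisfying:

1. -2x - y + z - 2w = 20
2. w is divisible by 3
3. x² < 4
Yes

Take x = 0, y = -20, z = 0, w = 0. Substituting into each constraint:
  (1) -2(0) + 20 + 0 - 2(0) = 20 ✓
  (2) 0 = 3 × 0, remainder 0 ✓
  (3) x² = (0)² = 0, and 0 < 4 ✓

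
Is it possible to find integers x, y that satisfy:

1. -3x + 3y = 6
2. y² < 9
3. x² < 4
Yes

Take x = 0, y = 2. Substituting into each constraint:
  (1) -3(0) + 3(2) = 6 ✓
  (2) y² = (2)² = 4, and 4 < 9 ✓
  (3) x² = (0)² = 0, and 0 < 4 ✓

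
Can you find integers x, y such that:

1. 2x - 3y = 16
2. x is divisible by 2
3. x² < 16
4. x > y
Yes

Take x = 2, y = -4. Substituting into each constraint:
  (1) 2(2) - 3(-4) = 16 ✓
  (2) 2 = 2 × 1, remainder 0 ✓
  (3) x² = (2)² = 4, and 4 < 16 ✓
  (4) 2 > -4 ✓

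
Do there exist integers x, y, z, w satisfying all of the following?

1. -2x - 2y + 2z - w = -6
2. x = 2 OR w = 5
Yes

Take x = 2, y = 0, z = 0, w = 2. Substituting into each constraint:
  (1) -2(2) - 2(0) + 2(0) + (-2) = -6 ✓
  (2) x = 2, target 2 ✓ (first branch holds)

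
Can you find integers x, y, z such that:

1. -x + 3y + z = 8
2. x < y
Yes

Take x = 0, y = 1, z = 5. Substituting into each constraint:
  (1) 0 + 3(1) + 5 = 8 ✓
  (2) 0 < 1 ✓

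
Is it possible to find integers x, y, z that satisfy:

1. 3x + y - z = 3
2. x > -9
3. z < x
Yes

Take x = 0, y = 2, z = -1. Substituting into each constraint:
  (1) 3(0) + 2 + 1 = 3 ✓
  (2) 0 > -9 ✓
  (3) -1 < 0 ✓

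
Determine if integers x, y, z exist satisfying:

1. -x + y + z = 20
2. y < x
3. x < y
No

A contradictory subset is {y < x, x < y}. No integer assignment can satisfy these jointly:

  - y < x: bounds one variable relative to another variable
  - x < y: bounds one variable relative to another variable

Direct contradiction: x > y and y > x cannot both hold.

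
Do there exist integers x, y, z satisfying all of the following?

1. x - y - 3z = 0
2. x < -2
Yes

Take x = -3, y = -3, z = 0. Substituting into each constraint:
  (1) (-3) + 3 - 3(0) = 0 ✓
  (2) -3 < -2 ✓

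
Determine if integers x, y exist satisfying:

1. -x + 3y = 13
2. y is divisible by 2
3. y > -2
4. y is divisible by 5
Yes

Take x = -13, y = 0. Substituting into each constraint:
  (1) 13 + 3(0) = 13 ✓
  (2) 0 = 2 × 0, remainder 0 ✓
  (3) 0 > -2 ✓
  (4) 0 = 5 × 0, remainder 0 ✓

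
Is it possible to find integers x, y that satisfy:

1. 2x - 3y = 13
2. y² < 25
Yes

Take x = 8, y = 1. Substituting into each constraint:
  (1) 2(8) - 3(1) = 13 ✓
  (2) y² = (1)² = 1, and 1 < 25 ✓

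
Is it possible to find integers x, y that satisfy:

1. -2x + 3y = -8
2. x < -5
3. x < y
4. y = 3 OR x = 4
No

A contradictory subset is {-2x + 3y = -8, x < -5, y = 3 OR x = 4}. No integer assignment can satisfy these jointly:

  - -2x + 3y = -8: is a linear equation tying the variables together
  - x < -5: bounds one variable relative to a constant
  - y = 3 OR x = 4: forces a choice: either y = 3 or x = 4

Split on the disjunction (y = 3 OR x = 4):
  • If y = 3: with y = 3, every remaining term of the linear equation is divisible by 2, so the left side is ≡ 0 (mod 2); but the right side -17 ≡ 1 (mod 2). No integers can satisfy it.
  • If x = 4: this contradicts the bound x ≤ -6.
Both branches are infeasible, so the system has no integer solution.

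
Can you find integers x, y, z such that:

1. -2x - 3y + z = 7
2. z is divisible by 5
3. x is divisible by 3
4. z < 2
Yes

Take x = 0, y = -4, z = -5. Substituting into each constraint:
  (1) -2(0) - 3(-4) + (-5) = 7 ✓
  (2) -5 = 5 × -1, remainder 0 ✓
  (3) 0 = 3 × 0, remainder 0 ✓
  (4) -5 < 2 ✓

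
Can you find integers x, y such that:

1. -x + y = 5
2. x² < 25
Yes

Take x = 0, y = 5. Substituting into each constraint:
  (1) 0 + 5 = 5 ✓
  (2) x² = (0)² = 0, and 0 < 25 ✓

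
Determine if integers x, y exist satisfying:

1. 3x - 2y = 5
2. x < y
Yes

Take x = 7, y = 8. Substituting into each constraint:
  (1) 3(7) - 2(8) = 5 ✓
  (2) 7 < 8 ✓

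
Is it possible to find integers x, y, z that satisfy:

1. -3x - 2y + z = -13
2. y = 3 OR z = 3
Yes

Take x = 4, y = 2, z = 3. Substituting into each constraint:
  (1) -3(4) - 2(2) + 3 = -13 ✓
  (2) z = 3, target 3 ✓ (second branch holds)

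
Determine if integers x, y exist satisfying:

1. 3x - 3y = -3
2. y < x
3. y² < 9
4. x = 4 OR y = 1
No

A contradictory subset is {3x - 3y = -3, y < x}. No integer assignment can satisfy these jointly:

  - 3x - 3y = -3: is a linear equation tying the variables together
  - y < x: bounds one variable relative to another variable

From the equation, x − y = -1, i.e. x − y = -1; but x > y requires x − y ≥ 1. Contradiction.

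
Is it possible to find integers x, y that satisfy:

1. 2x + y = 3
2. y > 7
Yes

Take x = -3, y = 9. Substituting into each constraint:
  (1) 2(-3) + 9 = 3 ✓
  (2) 9 > 7 ✓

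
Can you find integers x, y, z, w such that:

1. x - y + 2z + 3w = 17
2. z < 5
Yes

Take x = 0, y = -17, z = 0, w = 0. Substituting into each constraint:
  (1) 0 + 17 + 2(0) + 3(0) = 17 ✓
  (2) 0 < 5 ✓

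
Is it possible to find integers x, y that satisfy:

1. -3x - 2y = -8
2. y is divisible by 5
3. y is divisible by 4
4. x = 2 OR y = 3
No

A contradictory subset is {-3x - 2y = -8, y is divisible by 4, x = 2 OR y = 3}. No integer assignment can satisfy these jointly:

  - -3x - 2y = -8: is a linear equation tying the variables together
  - y is divisible by 4: restricts y to multiples of 4
  - x = 2 OR y = 3: forces a choice: either x = 2 or y = 3

Split on the disjunction (x = 2 OR y = 3):
  • If x = 2: with x = 2, writing y = 4y', every remaining term of the linear equation is divisible by 8, so the left side is ≡ 0 (mod 8); but the right side -2 ≡ 6 (mod 8). No integers can satisfy it.
  • If y = 3: this contradicts the divisibility constraint — 3 is not a multiple of 4.
Both branches are infeasible, so the system has no integer solution.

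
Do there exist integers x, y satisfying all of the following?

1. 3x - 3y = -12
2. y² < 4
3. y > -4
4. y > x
Yes

Take x = -4, y = 0. Substituting into each constraint:
  (1) 3(-4) - 3(0) = -12 ✓
  (2) y² = (0)² = 0, and 0 < 4 ✓
  (3) 0 > -4 ✓
  (4) 0 > -4 ✓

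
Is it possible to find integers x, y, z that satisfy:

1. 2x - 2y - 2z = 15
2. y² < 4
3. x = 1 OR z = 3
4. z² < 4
No

Even the single constraint (2x - 2y - 2z = 15) is infeasible over the integers.

  - 2x - 2y - 2z = 15: every term on the left is divisible by 2, so the LHS ≡ 0 (mod 2), but the RHS 15 is not — no integer solution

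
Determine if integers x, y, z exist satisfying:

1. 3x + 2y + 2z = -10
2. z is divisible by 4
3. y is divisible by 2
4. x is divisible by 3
Yes

Take x = -6, y = 4, z = 0. Substituting into each constraint:
  (1) 3(-6) + 2(4) + 2(0) = -10 ✓
  (2) 0 = 4 × 0, remainder 0 ✓
  (3) 4 = 2 × 2, remainder 0 ✓
  (4) -6 = 3 × -2, remainder 0 ✓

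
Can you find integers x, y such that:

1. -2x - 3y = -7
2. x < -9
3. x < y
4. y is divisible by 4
No

A contradictory subset is {-2x - 3y = -7, y is divisible by 4}. No integer assignment can satisfy these jointly:

  - -2x - 3y = -7: is a linear equation tying the variables together
  - y is divisible by 4: restricts y to multiples of 4

Modular obstruction: writing y = 4y', every remaining term of the linear equation is divisible by 2, so the left side is ≡ 0 (mod 2); but the right side -7 ≡ 1 (mod 2). No integers can satisfy it.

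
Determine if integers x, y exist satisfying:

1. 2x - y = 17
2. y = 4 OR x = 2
Yes

Take x = 2, y = -13. Substituting into each constraint:
  (1) 2(2) + 13 = 17 ✓
  (2) x = 2, target 2 ✓ (second branch holds)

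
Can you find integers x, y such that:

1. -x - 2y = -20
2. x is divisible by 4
Yes

Take x = 0, y = 10. Substituting into each constraint:
  (1) 0 - 2(10) = -20 ✓
  (2) 0 = 4 × 0, remainder 0 ✓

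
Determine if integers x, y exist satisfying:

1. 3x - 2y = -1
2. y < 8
Yes

Take x = 1, y = 2. Substituting into each constraint:
  (1) 3(1) - 2(2) = -1 ✓
  (2) 2 < 8 ✓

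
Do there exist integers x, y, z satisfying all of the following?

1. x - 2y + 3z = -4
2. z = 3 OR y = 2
Yes

Take x = -12, y = 2, z = 4. Substituting into each constraint:
  (1) (-12) - 2(2) + 3(4) = -4 ✓
  (2) y = 2, target 2 ✓ (second branch holds)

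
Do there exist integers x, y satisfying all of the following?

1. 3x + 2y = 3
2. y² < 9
Yes

Take x = 1, y = 0. Substituting into each constraint:
  (1) 3(1) + 2(0) = 3 ✓
  (2) y² = (0)² = 0, and 0 < 9 ✓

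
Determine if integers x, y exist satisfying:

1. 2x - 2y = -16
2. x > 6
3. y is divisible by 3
Yes

Take x = 7, y = 15. Substituting into each constraint:
  (1) 2(7) - 2(15) = -16 ✓
  (2) 7 > 6 ✓
  (3) 15 = 3 × 5, remainder 0 ✓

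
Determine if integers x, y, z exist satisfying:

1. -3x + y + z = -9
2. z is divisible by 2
Yes

Take x = 0, y = -9, z = 0. Substituting into each constraint:
  (1) -3(0) + (-9) + 0 = -9 ✓
  (2) 0 = 2 × 0, remainder 0 ✓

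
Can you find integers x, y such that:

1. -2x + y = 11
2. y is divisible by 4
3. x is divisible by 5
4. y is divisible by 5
No

A contradictory subset is {-2x + y = 11, y is divisible by 4}. No integer assignment can satisfy these jointly:

  - -2x + y = 11: is a linear equation tying the variables together
  - y is divisible by 4: restricts y to multiples of 4

Modular obstruction: writing y = 4y', every remaining term of the linear equation is divisible by 2, so the left side is ≡ 0 (mod 2); but the right side 11 ≡ 1 (mod 2). No integers can satisfy it.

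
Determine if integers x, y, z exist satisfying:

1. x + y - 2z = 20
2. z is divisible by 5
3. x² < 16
Yes

Take x = 0, y = 20, z = 0. Substituting into each constraint:
  (1) 0 + 20 - 2(0) = 20 ✓
  (2) 0 = 5 × 0, remainder 0 ✓
  (3) x² = (0)² = 0, and 0 < 16 ✓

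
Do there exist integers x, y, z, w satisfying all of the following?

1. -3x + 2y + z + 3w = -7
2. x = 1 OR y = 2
Yes

Take x = 0, y = 2, z = 1, w = -4. Substituting into each constraint:
  (1) -3(0) + 2(2) + 1 + 3(-4) = -7 ✓
  (2) y = 2, target 2 ✓ (second branch holds)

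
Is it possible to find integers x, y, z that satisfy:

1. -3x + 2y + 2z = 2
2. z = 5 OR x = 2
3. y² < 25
Yes

Take x = 0, y = -4, z = 5. Substituting into each constraint:
  (1) -3(0) + 2(-4) + 2(5) = 2 ✓
  (2) z = 5, target 5 ✓ (first branch holds)
  (3) y² = (-4)² = 16, and 16 < 25 ✓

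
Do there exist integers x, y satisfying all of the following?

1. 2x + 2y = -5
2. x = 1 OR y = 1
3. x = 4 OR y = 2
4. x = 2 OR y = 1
No

Even the single constraint (2x + 2y = -5) is infeasible over the integers.

  - 2x + 2y = -5: every term on the left is divisible by 2, so the LHS ≡ 0 (mod 2), but the RHS -5 is not — no integer solution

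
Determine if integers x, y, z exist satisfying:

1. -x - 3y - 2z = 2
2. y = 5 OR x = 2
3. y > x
Yes

Take x = 2, y = 4, z = -8. Substituting into each constraint:
  (1) (-2) - 3(4) - 2(-8) = 2 ✓
  (2) x = 2, target 2 ✓ (second branch holds)
  (3) 4 > 2 ✓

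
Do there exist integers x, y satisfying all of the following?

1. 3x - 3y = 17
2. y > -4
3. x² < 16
No

Even the single constraint (3x - 3y = 17) is infeasible over the integers.

  - 3x - 3y = 17: every term on the left is divisible by 3, so the LHS ≡ 0 (mod 3), but the RHS 17 is not — no integer solution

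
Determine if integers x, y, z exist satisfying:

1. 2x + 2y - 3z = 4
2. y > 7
Yes

Take x = -6, y = 8, z = 0. Substituting into each constraint:
  (1) 2(-6) + 2(8) - 3(0) = 4 ✓
  (2) 8 > 7 ✓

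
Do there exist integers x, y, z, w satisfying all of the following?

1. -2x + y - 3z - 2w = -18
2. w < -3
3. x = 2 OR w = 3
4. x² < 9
Yes

Take x = 2, y = -22, z = 0, w = -4. Substituting into each constraint:
  (1) -2(2) + (-22) - 3(0) - 2(-4) = -18 ✓
  (2) -4 < -3 ✓
  (3) x = 2, target 2 ✓ (first branch holds)
  (4) x² = (2)² = 4, and 4 < 9 ✓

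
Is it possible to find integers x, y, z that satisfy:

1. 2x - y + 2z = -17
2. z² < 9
Yes

Take x = -8, y = 1, z = 0. Substituting into each constraint:
  (1) 2(-8) + (-1) + 2(0) = -17 ✓
  (2) z² = (0)² = 0, and 0 < 9 ✓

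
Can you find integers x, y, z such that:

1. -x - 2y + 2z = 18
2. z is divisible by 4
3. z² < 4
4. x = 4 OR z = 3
Yes

Take x = 4, y = -11, z = 0. Substituting into each constraint:
  (1) (-4) - 2(-11) + 2(0) = 18 ✓
  (2) 0 = 4 × 0, remainder 0 ✓
  (3) z² = (0)² = 0, and 0 < 4 ✓
  (4) x = 4, target 4 ✓ (first branch holds)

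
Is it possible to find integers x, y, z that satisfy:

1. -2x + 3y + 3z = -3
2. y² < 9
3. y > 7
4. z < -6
No

A contradictory subset is {y² < 9, y > 7}. No integer assignment can satisfy these jointly:

  - y² < 9: restricts y to |y| ≤ 2
  - y > 7: bounds one variable relative to a constant

Direct contradiction: the bounds on y require y ≥ 8 and y ≤ 2 simultaneously, which is empty.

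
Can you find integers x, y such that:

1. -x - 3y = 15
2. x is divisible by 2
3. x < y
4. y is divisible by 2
No

A contradictory subset is {-x - 3y = 15, x is divisible by 2, y is divisible by 2}. No integer assignment can satisfy these jointly:

  - -x - 3y = 15: is a linear equation tying the variables together
  - x is divisible by 2: restricts x to multiples of 2
  - y is divisible by 2: restricts y to multiples of 2

Modular obstruction: writing x = 2x' and writing y = 2y', every remaining term of the linear equation is divisible by 2, so the left side is ≡ 0 (mod 2); but the right side 15 ≡ 1 (mod 2). No integers can satisfy it.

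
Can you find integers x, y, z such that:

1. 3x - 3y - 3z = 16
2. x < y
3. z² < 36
No

Even the single constraint (3x - 3y - 3z = 16) is infeasible over the integers.

  - 3x - 3y - 3z = 16: every term on the left is divisible by 3, so the LHS ≡ 0 (mod 3), but the RHS 16 is not — no integer solution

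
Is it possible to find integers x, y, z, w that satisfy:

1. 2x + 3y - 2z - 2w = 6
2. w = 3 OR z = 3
Yes

Take x = 0, y = 0, z = 3, w = -6. Substituting into each constraint:
  (1) 2(0) + 3(0) - 2(3) - 2(-6) = 6 ✓
  (2) z = 3, target 3 ✓ (second branch holds)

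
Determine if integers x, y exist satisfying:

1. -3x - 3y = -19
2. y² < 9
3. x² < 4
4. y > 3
No

Even the single constraint (-3x - 3y = -19) is infeasible over the integers.

  - -3x - 3y = -19: every term on the left is divisible by 3, so the LHS ≡ 0 (mod 3), but the RHS -19 is not — no integer solution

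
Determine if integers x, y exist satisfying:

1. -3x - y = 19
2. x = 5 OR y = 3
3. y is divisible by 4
No

The full constraint system is jointly infeasible over the integers. Each constraint and what it forces:

  - -3x - y = 19: is a linear equation tying the variables together
  - x = 5 OR y = 3: forces a choice: either x = 5 or y = 3
  - y is divisible by 4: restricts y to multiples of 4

Split on the disjunction (x = 5 OR y = 3):
  • If x = 5: with x = 5, writing y = 4y', every remaining term of the linear equation is divisible by 4, so the left side is ≡ 0 (mod 4); but the right side 34 ≡ 2 (mod 4). No integers can satisfy it.
  • If y = 3: this contradicts the divisibility constraint — 3 is not a multiple of 4.
Both branches are infeasible, so the system has no integer solution.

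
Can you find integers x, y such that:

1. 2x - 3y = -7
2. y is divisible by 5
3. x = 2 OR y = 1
No

The full constraint system is jointly infeasible over the integers. Each constraint and what it forces:

  - 2x - 3y = -7: is a linear equation tying the variables together
  - y is divisible by 5: restricts y to multiples of 5
  - x = 2 OR y = 1: forces a choice: either x = 2 or y = 1

Split on the disjunction (x = 2 OR y = 1):
  • If x = 2: with x = 2, writing y = 5y', every remaining term of the linear equation is divisible by 15, so the left side is ≡ 0 (mod 15); but the right side -11 ≡ 4 (mod 15). No integers can satisfy it.
  • If y = 1: this contradicts the divisibility constraint — 1 is not a multiple of 5.
Both branches are infeasible, so the system has no integer solution.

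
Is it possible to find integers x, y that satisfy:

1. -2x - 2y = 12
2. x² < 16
Yes

Take x = 0, y = -6. Substituting into each constraint:
  (1) -2(0) - 2(-6) = 12 ✓
  (2) x² = (0)² = 0, and 0 < 16 ✓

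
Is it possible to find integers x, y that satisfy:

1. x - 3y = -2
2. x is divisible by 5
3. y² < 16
Yes

Take x = -5, y = -1. Substituting into each constraint:
  (1) (-5) - 3(-1) = -2 ✓
  (2) -5 = 5 × -1, remainder 0 ✓
  (3) y² = (-1)² = 1, and 1 < 16 ✓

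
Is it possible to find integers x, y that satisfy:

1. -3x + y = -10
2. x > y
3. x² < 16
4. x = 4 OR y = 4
No

The full constraint system is jointly infeasible over the integers. Each constraint and what it forces:

  - -3x + y = -10: is a linear equation tying the variables together
  - x > y: bounds one variable relative to another variable
  - x² < 16: restricts x to |x| ≤ 3
  - x = 4 OR y = 4: forces a choice: either x = 4 or y = 4

Split on the disjunction (x = 4 OR y = 4):
  • If x = 4: this contradicts x² < 16, which requires |x| ≤ 3.
  • If y = 4: with y = 4, every remaining term of the linear equation is divisible by 3, so the left side is ≡ 0 (mod 3); but the right side -14 ≡ 1 (mod 3). No integers can satisfy it.
Both branches are infeasible, so the system has no integer solution.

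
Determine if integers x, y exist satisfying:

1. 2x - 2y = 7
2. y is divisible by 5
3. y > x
No

Even the single constraint (2x - 2y = 7) is infeasible over the integers.

  - 2x - 2y = 7: every term on the left is divisible by 2, so the LHS ≡ 0 (mod 2), but the RHS 7 is not — no integer solution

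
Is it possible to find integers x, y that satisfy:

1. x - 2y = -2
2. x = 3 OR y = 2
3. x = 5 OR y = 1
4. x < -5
No

A contradictory subset is {x - 2y = -2, x = 5 OR y = 1, x < -5}. No integer assignment can satisfy these jointly:

  - x - 2y = -2: is a linear equation tying the variables together
  - x = 5 OR y = 1: forces a choice: either x = 5 or y = 1
  - x < -5: bounds one variable relative to a constant

Split on the disjunction (x = 5 OR y = 1):
  • If x = 5: this contradicts the bound x ≤ -6.
  • If y = 1: the equation forces x = 0, which contradicts the bound x ≤ -6.
Both branches are infeasible, so the system has no integer solution.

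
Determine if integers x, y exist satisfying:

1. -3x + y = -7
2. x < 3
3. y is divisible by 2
Yes

Take x = 1, y = -4. Substituting into each constraint:
  (1) -3(1) + (-4) = -7 ✓
  (2) 1 < 3 ✓
  (3) -4 = 2 × -2, remainder 0 ✓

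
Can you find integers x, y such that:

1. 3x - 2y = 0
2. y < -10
Yes

Take x = -8, y = -12. Substituting into each constraint:
  (1) 3(-8) - 2(-12) = 0 ✓
  (2) -12 < -10 ✓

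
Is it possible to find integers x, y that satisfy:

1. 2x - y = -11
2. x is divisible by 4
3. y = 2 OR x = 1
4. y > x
No

A contradictory subset is {2x - y = -11, x is divisible by 4, y = 2 OR x = 1}. No integer assignment can satisfy these jointly:

  - 2x - y = -11: is a linear equation tying the variables together
  - x is divisible by 4: restricts x to multiples of 4
  - y = 2 OR x = 1: forces a choice: either y = 2 or x = 1

Split on the disjunction (y = 2 OR x = 1):
  • If y = 2: with y = 2, writing x = 4x', every remaining term of the linear equation is divisible by 8, so the left side is ≡ 0 (mod 8); but the right side -9 ≡ 7 (mod 8). No integers can satisfy it.
  • If x = 1: this contradicts the divisibility constraint — 1 is not a multiple of 4.
Both branches are infeasible, so the system has no integer solution.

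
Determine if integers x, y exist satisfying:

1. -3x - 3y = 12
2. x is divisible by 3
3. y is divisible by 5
Yes

Take x = -9, y = 5. Substituting into each constraint:
  (1) -3(-9) - 3(5) = 12 ✓
  (2) -9 = 3 × -3, remainder 0 ✓
  (3) 5 = 5 × 1, remainder 0 ✓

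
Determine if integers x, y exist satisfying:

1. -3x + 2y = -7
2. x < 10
Yes

Take x = 1, y = -2. Substituting into each constraint:
  (1) -3(1) + 2(-2) = -7 ✓
  (2) 1 < 10 ✓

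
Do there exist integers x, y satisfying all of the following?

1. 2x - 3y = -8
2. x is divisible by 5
Yes

Take x = 5, y = 6. Substituting into each constraint:
  (1) 2(5) - 3(6) = -8 ✓
  (2) 5 = 5 × 1, remainder 0 ✓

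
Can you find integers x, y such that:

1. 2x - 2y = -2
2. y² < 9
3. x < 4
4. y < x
No

A contradictory subset is {2x - 2y = -2, y < x}. No integer assignment can satisfy these jointly:

  - 2x - 2y = -2: is a linear equation tying the variables together
  - y < x: bounds one variable relative to another variable

From the equation, x − y = -1, i.e. x − y = -1; but x > y requires x − y ≥ 1. Contradiction.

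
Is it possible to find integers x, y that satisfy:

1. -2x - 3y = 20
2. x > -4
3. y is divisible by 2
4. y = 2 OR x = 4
No

A contradictory subset is {-2x - 3y = 20, x > -4, y = 2 OR x = 4}. No integer assignment can satisfy these jointly:

  - -2x - 3y = 20: is a linear equation tying the variables together
  - x > -4: bounds one variable relative to a constant
  - y = 2 OR x = 4: forces a choice: either y = 2 or x = 4

Split on the disjunction (y = 2 OR x = 4):
  • If y = 2: the equation forces x = -13, which contradicts the bound x ≥ -3.
  • If x = 4: with x = 4, every remaining term of the linear equation is divisible by 3, so the left side is ≡ 0 (mod 3); but the right side 28 ≡ 1 (mod 3). No integers can satisfy it.
Both branches are infeasible, so the system has no integer solution.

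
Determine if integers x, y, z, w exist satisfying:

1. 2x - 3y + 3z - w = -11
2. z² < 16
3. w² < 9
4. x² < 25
Yes

Take x = -4, y = 1, z = 0, w = 0. Substituting into each constraint:
  (1) 2(-4) - 3(1) + 3(0) + 0 = -11 ✓
  (2) z² = (0)² = 0, and 0 < 16 ✓
  (3) w² = (0)² = 0, and 0 < 9 ✓
  (4) x² = (-4)² = 16, and 16 < 25 ✓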